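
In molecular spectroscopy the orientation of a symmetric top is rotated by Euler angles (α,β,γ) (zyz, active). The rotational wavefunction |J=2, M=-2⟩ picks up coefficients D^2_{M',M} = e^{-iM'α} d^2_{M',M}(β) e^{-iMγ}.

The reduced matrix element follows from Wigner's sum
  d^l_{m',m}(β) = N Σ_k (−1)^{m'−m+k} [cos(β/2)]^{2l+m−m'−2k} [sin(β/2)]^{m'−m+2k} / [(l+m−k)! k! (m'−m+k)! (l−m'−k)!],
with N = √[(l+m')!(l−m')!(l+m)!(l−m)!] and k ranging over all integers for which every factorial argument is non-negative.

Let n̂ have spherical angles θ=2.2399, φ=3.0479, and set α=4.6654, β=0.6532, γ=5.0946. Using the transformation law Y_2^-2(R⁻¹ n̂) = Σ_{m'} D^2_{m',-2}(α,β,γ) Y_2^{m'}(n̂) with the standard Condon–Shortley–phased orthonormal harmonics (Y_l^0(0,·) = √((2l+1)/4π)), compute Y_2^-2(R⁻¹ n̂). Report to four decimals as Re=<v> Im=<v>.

Need the full column D^2_{m',-2} for m'=−2..2 at α=4.6654, β=0.6532, γ=5.0946.
cos(β/2)=0.947139, sin(β/2)=0.320825
d^2_{-2,-2}: single k=0 term ⇒ +0.804737;  D = +0.630549+0.500011i
d^2_{-1,-2}: single k=0 term ⇒ -0.545178;  D = +0.358429-0.410789i
d^2_{0,-2}: single k=0 term ⇒ +0.226172;  D = -0.163247-0.156538i
d^2_{1,-2}: single k=0 term ⇒ -0.062553;  D = -0.045367+0.043066i
d^2_{2,-2}: single k=0 term ⇒ +0.010594;  D = +0.006925+0.008018i
Y_2^{m'}(θ=2.2399,φ=3.0479) and Σ D·Y over m':
  (+0.6305+0.5000i)·(+0.2335+0.0443i)  (+0.3584-0.4108i)·(+0.3742+0.0352i)  (-0.1632-0.1565i)·(+0.0487+0.0000i)  (-0.0454+0.0431i)·(-0.3742+0.0352i)  (+0.0069+0.0080i)·(+0.2335-0.0443i)
Y_2^-2(R⁻¹ n̂) = +0.283164-0.020219i

Re=0.2832 Im=-0.0202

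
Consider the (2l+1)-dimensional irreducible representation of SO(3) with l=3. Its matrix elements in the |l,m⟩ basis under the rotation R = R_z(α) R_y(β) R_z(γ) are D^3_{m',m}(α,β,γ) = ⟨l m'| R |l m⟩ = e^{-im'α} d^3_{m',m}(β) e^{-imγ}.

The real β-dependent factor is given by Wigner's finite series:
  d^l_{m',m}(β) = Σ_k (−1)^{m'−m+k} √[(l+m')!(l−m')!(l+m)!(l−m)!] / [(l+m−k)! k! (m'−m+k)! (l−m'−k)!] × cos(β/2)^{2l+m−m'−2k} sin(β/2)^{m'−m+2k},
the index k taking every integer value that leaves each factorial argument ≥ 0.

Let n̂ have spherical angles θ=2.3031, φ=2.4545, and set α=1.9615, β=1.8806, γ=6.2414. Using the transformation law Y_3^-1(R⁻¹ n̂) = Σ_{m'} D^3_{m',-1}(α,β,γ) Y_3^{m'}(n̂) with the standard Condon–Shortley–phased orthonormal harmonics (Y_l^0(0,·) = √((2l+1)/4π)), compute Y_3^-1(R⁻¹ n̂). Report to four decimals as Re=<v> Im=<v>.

Need the full column D^3_{m',-1} for m'=−3..3 at α=1.9615, β=1.8806, γ=6.2414.
cos(β/2)=0.589546, sin(β/2)=0.807735
d^3_{-3,-1}: single k=2 term ⇒ +0.305248;  D = +0.276113-0.130147i
d^3_{-2,-1}: k∈[1..2] ⇒ +0.181910 -0.682950 = -0.501041;  D = +0.370130+0.337706i
d^3_{-1,-1}: k∈[0..2] ⇒ +0.041986 -0.630518 +0.887691 = +0.299159;  D = -0.102277+0.281132i
d^3_{0,-1}: k∈[0..2] ⇒ -0.199272 +1.122202 -0.702187 = +0.220743;  D = +0.220550-0.009221i
d^3_{1,-1}: k∈[0..2] ⇒ +0.472889 -1.183588 +0.277724 = -0.432975;  D = +0.181474+0.393109i
d^3_{2,-1}: k∈[0..1] ⇒ -0.682950 +0.641006 = -0.041945;  D = +0.028517-0.030759i
d^3_{3,-1}: single k=0 term ⇒ +0.573002;  D = +0.536894+0.200190i
Y_3^{m'}(θ=2.3031,φ=2.4545) and Σ D·Y over m':
  (+0.2761-0.1301i)·(+0.0808-0.1513i)  (+0.3701+0.3377i)·(-0.0738-0.3706i)  (-0.1023+0.2811i)·(-0.2295-0.1883i)  (+0.2206-0.0092i)·(+0.1909+0.0000i)  (+0.1815+0.3931i)·(+0.2295-0.1883i)  (+0.0285-0.0308i)·(-0.0738+0.3706i)  (+0.5369+0.2002i)·(-0.0808-0.1513i)
Y_3^-1(R⁻¹ n̂) = +0.330783-0.289968i

Re=0.3308 Im=-0.2900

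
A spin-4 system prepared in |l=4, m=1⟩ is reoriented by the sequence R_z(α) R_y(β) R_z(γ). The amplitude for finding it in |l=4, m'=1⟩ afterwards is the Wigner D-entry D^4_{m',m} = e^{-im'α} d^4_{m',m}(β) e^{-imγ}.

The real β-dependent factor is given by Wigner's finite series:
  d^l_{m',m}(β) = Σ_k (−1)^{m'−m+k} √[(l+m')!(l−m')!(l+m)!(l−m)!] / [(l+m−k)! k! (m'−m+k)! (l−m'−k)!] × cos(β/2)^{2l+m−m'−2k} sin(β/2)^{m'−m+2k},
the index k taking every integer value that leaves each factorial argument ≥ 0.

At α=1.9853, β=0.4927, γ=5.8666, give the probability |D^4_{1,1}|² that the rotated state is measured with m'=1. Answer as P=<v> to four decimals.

Split into d^4_{1,1}(β=0.4927) × two z-phases.
c=cos(0.4927/2)=0.969809, s=sin(0.4927/2)=0.243866; N=√[120·6·120·6]=720.000000
k: max(0,(1)−(1))=0 … min(4+(1),4−(1))=3
  k=0: (−1)^0·720.0000/(720)·0.9698^8·0.2439^0 = +0.782510
  k=1: (−1)^1·720.0000/(48)·0.9698^6·0.2439^2 = -0.742182
  k=2: (−1)^2·720.0000/(24)·0.9698^4·0.2439^4 = +0.093858
  k=3: (−1)^3·720.0000/(72)·0.9698^2·0.2439^6 = -0.001978
d^4_{1,1}(0.4927) = +0.782510 -0.742182 +0.093858 -0.001978 = +0.132207
|D^4_{1,1}|² = |d^4_{1,1}(β)|² = (+0.132207)² = 0.017479 (the z-rotation phases have unit modulus)

P=0.0175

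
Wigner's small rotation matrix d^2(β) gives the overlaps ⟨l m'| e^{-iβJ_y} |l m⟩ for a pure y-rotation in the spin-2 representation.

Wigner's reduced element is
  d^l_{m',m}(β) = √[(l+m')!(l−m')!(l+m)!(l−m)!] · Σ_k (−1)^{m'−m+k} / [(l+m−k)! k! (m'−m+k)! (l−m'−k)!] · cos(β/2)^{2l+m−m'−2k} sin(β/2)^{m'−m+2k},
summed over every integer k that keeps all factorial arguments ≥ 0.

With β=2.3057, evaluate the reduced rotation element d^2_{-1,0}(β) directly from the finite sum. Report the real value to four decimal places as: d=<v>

d=-0.6093

d^2_{-1,0}(β=2.3057) via Wigner's sum:
Half-angle: c=0.405884, s=0.913924. N=√(1·6·2·2)=4.898979
Admissible k: 1..2 (factorial args all ≥0)
  k=1: (−1)^0·4.8990/(2)·0.4059^3·0.9139^1 = +0.149690
  k=2: (−1)^1·4.8990/(2)·0.4059^1·0.9139^3 = -0.758942
d^2_{-1,0}(2.3057) = +0.149690 -0.758942 = -0.609252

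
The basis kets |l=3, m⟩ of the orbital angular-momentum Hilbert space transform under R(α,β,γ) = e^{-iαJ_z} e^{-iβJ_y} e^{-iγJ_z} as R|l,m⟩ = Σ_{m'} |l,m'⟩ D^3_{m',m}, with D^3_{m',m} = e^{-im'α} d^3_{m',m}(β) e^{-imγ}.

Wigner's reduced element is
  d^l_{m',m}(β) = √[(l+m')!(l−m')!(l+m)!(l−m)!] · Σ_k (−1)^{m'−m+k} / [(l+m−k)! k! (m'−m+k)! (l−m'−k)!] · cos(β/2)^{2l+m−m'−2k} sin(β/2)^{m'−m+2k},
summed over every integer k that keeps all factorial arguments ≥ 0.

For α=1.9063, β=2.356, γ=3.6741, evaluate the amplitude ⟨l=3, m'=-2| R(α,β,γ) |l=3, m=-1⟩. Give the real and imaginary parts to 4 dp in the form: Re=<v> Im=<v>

Split into d^3_{-2,-1}(β=2.356) × two z-phases.
Half-angle: c=0.382773, s=0.923842. N=√(1·120·2·24)=75.894664
k∈{1,2} keeps every argument non-negative
  k=1: (−1)^0·75.8947/(24)·0.3828^5·0.9238^1 = +0.024005
  k=2: (−1)^1·75.8947/(12)·0.3828^3·0.9238^3 = -0.279672
d^3_{-2,-1}(2.356) = +0.024005 -0.279672 = -0.255666
D = (-0.783196-0.621775i)·(-0.255666)·(-0.861537-0.507695i) = -0.091805-0.238615i

Re=-0.0918 Im=-0.2386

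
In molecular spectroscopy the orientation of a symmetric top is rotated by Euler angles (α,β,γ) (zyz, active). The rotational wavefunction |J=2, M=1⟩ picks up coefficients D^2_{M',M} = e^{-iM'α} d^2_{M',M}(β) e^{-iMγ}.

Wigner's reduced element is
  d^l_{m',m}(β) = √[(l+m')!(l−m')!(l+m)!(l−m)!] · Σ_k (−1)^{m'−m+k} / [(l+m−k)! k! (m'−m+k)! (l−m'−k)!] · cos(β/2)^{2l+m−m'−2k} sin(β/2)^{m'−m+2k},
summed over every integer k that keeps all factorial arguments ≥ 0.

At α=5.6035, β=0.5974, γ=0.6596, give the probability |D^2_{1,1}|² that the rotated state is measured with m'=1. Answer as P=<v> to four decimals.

First d^2_{1,1}(β=0.5974), then the phase factors e^{-i(1)α} and e^{-i(1)γ}:
c=cos(0.5974/2)=0.955720, s=sin(0.5974/2)=0.294278; N=√[6·1·6·1]=6.000000
Admissible k: 0..1 (factorial args all ≥0)
  k=0: (−1)^0·6.0000/(6)·0.9557^4·0.2943^0 = +0.834300
  k=1: (−1)^1·6.0000/(2)·0.9557^2·0.2943^2 = -0.237300
d^2_{1,1}(0.5974) = +0.834300 -0.237300 = +0.597000
|D^2_{1,1}|² = |d^2_{1,1}(β)|² = (+0.597000)² = 0.356409 (the z-rotation phases have unit modulus)

P=0.3564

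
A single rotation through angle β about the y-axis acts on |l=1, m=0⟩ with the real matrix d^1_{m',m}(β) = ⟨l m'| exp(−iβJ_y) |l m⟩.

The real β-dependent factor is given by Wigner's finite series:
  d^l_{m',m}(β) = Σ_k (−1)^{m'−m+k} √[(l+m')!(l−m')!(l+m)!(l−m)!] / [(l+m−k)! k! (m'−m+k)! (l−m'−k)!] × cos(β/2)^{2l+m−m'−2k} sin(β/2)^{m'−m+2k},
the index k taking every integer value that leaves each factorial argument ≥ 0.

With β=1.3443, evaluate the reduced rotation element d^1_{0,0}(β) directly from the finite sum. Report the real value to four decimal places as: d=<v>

d^1_{0,0}(β=1.3443) via Wigner's sum:
With c≡cos(β/2)=0.782485 and s≡sin(β/2)=0.622670, N=[1·1·1·1]^{1/2}=1.000000
Admissible k: 0..1 (factorial args all ≥0)
  k=0: (−1)^0·1.0000/(1)·0.7825^2·0.6227^0 = +0.612282
  k=1: (−1)^1·1.0000/(1)·0.7825^0·0.6227^2 = -0.387718
d^1_{0,0}(1.3443) = +0.612282 -0.387718 = +0.224565

d=0.2246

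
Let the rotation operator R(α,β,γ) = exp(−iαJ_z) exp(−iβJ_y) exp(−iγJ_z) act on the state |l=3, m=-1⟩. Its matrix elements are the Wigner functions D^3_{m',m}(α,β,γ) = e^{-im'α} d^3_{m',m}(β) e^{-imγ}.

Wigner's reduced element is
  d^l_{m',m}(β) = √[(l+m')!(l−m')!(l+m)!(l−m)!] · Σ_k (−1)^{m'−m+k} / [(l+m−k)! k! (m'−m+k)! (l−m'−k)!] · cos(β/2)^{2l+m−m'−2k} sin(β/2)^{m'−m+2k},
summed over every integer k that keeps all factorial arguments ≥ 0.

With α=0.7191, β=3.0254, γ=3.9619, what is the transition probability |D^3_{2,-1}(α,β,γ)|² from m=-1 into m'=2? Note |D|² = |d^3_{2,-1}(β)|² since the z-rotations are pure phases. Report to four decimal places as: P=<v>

P=0.0327

First d^3_{2,-1}(β=3.0254), then the phase factors e^{-i(2)α} and e^{-i(-1)γ}:
With c≡cos(β/2)=0.058064 and s≡sin(β/2)=0.998313, N=[120·1·2·24]^{1/2}=75.894664
The bounds max(0,m−m')=0 and min(l+m,l−m')=1 give 2 terms
  k=0: (−1)^3·75.8947/(12)·0.0581^3·0.9983^3 = -0.001232
  k=1: (−1)^4·75.8947/(24)·0.0581^1·0.9983^5 = +0.182070
d^3_{2,-1}(3.0254) = -0.001232 +0.182070 = +0.180838
|D^3_{2,-1}|² = |d^3_{2,-1}(β)|² = (+0.180838)² = 0.032702 (the z-rotation phases have unit modulus)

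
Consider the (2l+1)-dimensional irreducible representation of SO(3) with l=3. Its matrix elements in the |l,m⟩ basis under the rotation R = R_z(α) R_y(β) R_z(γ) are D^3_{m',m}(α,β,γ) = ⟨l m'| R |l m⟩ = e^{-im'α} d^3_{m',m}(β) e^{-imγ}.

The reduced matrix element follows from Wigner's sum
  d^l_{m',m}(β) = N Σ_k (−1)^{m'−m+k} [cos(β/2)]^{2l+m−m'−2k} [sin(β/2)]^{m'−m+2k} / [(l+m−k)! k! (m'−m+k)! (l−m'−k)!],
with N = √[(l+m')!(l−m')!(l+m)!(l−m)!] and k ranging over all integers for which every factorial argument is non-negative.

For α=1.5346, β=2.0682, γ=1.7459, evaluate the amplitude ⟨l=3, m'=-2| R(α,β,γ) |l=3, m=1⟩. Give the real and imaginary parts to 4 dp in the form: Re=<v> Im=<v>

Re=-0.0542 Im=-0.2146

First d^3_{-2,1}(β=2.0682), then the phase factors e^{-i(-2)α} and e^{-i(1)γ}:
Half-angle: c=0.511300, s=0.859403. N=√(1·120·24·2)=75.894664
k∈{3,4} keeps every argument non-negative
  k=3: (−1)^0·75.8947/(12)·0.5113^3·0.8594^3 = +0.536595
  k=4: (−1)^1·75.8947/(24)·0.5113^1·0.8594^5 = -0.757982
d^3_{-2,1}(2.0682) = +0.536595 -0.757982 = -0.221387
Attach z-rotation phases: D = e^{-i(-2)(1.5346)}·(-0.221387)·e^{-i(1)(1.7459)} = -0.054235-0.214641i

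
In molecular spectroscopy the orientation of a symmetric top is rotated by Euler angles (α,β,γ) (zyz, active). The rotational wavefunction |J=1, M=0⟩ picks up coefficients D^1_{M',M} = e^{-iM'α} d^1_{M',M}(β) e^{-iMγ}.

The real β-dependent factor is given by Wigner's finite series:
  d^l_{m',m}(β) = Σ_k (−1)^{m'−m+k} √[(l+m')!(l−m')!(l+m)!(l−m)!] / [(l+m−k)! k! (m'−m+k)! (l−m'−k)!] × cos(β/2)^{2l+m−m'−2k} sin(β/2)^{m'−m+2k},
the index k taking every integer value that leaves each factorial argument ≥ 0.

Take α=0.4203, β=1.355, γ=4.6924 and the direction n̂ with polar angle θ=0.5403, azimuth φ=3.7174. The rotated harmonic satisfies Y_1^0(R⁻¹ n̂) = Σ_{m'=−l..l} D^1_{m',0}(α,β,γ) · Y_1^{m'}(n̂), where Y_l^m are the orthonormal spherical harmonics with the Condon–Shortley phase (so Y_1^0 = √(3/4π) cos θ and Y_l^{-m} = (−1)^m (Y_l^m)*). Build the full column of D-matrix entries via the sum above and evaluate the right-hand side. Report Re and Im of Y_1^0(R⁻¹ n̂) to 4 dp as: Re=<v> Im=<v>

Re=-0.1528 Im=0.0000

Need the full column D^1_{m',0} for m'=−1..1 at α=0.4203, β=1.355, γ=4.6924.
cos(β/2)=0.779142, sin(β/2)=0.626847
d^1_{-1,0}: single k=1 term ⇒ +0.690706;  D = +0.630592+0.281832i
d^1_{0,0}: k∈[0..1] ⇒ +0.607063 -0.392937 = +0.214125;  D = +0.214125+0.000000i
d^1_{1,0}: single k=0 term ⇒ -0.690706;  D = -0.630592+0.281832i
Y_1^{m'}(θ=0.5403,φ=3.7174) and Σ D·Y over m':
  (+0.6306+0.2818i)·(-0.1491+0.0968i)  (+0.2141+0.0000i)·(+0.4190+0.0000i)  (-0.6306+0.2818i)·(+0.1491+0.0968i)
Y_1^0(R⁻¹ n̂) = -0.152823+0.000000i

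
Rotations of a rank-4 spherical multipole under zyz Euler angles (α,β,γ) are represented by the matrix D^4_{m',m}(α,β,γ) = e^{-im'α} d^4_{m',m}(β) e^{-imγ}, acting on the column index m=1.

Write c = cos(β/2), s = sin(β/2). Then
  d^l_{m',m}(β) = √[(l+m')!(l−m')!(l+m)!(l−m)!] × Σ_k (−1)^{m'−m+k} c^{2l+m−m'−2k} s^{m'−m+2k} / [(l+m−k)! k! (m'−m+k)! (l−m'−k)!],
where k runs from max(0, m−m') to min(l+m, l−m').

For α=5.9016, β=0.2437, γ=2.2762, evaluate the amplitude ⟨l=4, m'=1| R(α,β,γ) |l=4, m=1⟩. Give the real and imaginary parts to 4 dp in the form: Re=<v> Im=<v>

Re=-0.2344 Im=-0.6983

Split into d^4_{1,1}(β=0.2437) × two z-phases.
c=cos(0.2437/2)=0.992585, s=sin(0.2437/2)=0.121549; N=√[120·6·120·6]=720.000000
k∈{0,1,2,3} keeps every argument non-negative
  k=0: (−1)^0·720.0000/(720)·0.9926^8·0.1215^0 = +0.942200
  k=1: (−1)^1·720.0000/(48)·0.9926^6·0.1215^2 = -0.211933
  k=2: (−1)^2·720.0000/(24)·0.9926^4·0.1215^4 = +0.006356
  k=3: (−1)^3·720.0000/(72)·0.9926^2·0.1215^6 = -0.000032
d^4_{1,1}(0.2437) = +0.942200 -0.211933 +0.006356 -0.000032 = +0.736591
D = (+0.928075+0.372392i)·(+0.736591)·(-0.648341-0.761350i) = -0.234375-0.698309i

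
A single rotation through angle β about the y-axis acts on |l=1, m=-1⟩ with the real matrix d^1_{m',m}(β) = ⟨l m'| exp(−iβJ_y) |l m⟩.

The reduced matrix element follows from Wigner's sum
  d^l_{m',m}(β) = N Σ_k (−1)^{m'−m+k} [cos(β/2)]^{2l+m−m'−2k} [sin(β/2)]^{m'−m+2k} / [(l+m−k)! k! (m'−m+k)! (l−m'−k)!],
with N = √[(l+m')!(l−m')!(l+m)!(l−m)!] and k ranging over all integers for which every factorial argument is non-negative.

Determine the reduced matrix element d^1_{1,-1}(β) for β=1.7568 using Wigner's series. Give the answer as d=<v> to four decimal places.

d^1_{1,-1}(β=1.7568) via Wigner's sum:
With c≡cos(β/2)=0.638384 and s≡sin(β/2)=0.769718, N=[2·1·1·2]^{1/2}=2.000000
k: max(0,(-1)−(1))=0 … min(1+(-1),1−(1))=0
  k=0: (−1)^2·2.0000/(2)·0.6384^0·0.7697^2 = +0.592466
d^1_{1,-1}(1.7568) = +0.592466

d=0.5925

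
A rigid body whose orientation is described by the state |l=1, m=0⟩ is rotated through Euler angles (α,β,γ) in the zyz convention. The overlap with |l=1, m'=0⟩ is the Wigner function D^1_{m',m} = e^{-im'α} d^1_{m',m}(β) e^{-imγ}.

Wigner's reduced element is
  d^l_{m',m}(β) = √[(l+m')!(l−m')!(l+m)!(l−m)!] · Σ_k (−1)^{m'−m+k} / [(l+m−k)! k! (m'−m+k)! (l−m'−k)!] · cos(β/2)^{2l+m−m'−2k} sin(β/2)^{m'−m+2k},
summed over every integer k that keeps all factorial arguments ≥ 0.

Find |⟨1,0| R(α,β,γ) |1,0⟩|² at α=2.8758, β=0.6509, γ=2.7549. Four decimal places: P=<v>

First d^1_{0,0}(β=0.6509), then the phase factors e^{-i(0)α} and e^{-i(0)γ}:
With c≡cos(β/2)=0.947507 and s≡sin(β/2)=0.319735, N=[1·1·1·1]^{1/2}=1.000000
k∈{0,1} keeps every argument non-negative
  k=0: (−1)^0·1.0000/(1)·0.9475^2·0.3197^0 = +0.897769
  k=1: (−1)^1·1.0000/(1)·0.9475^0·0.3197^2 = -0.102231
d^1_{0,0}(0.6509) = +0.897769 -0.102231 = +0.795539
|D^1_{0,0}|² = |d^1_{0,0}(β)|² = (+0.795539)² = 0.632882 (the z-rotation phases have unit modulus)

P=0.6329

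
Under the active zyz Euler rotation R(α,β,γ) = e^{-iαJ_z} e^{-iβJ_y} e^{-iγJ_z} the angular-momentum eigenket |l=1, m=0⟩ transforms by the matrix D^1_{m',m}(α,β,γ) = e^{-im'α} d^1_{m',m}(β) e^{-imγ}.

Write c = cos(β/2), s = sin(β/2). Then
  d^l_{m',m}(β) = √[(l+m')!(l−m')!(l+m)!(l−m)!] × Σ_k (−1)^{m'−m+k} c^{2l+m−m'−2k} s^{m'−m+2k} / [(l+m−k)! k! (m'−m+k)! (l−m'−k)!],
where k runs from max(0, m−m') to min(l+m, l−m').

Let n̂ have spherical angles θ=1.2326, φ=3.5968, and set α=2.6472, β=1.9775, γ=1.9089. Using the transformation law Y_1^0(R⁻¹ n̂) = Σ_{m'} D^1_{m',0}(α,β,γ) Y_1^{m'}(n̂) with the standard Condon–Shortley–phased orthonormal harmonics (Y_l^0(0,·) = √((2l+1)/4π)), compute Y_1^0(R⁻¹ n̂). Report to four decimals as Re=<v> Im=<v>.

Re=0.1823 Im=0.0000

Need the full column D^1_{m',0} for m'=−1..1 at α=2.6472, β=1.9775, γ=1.9089.
cos(β/2)=0.549734, sin(β/2)=0.835339
d^1_{-1,0}: single k=1 term ⇒ +0.649428;  D = -0.571664+0.308152i
d^1_{0,0}: k∈[0..1] ⇒ +0.302208 -0.697792 = -0.395584;  D = -0.395584+0.000000i
d^1_{1,0}: single k=0 term ⇒ -0.649428;  D = +0.571664+0.308152i
Y_1^{m'}(θ=1.2326,φ=3.5968) and Σ D·Y over m':
  (-0.5717+0.3082i)·(-0.2927+0.1433i)  (-0.3956+0.0000i)·(+0.1621+0.0000i)  (+0.5717+0.3082i)·(+0.2927+0.1433i)
Y_1^0(R⁻¹ n̂) = +0.182252+0.000000i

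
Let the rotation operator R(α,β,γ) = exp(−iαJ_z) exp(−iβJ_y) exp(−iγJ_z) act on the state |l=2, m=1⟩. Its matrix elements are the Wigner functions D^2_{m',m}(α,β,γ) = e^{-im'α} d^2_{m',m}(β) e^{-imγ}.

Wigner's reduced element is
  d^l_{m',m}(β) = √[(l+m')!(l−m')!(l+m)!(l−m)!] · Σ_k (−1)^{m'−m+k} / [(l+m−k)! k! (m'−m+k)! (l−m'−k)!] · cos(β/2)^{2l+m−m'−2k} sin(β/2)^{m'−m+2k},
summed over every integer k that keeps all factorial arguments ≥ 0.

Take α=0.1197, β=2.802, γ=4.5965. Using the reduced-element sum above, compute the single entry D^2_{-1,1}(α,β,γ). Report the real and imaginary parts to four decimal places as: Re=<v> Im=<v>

D^2_{-1,1}(0.1197,2.802,4.5965) = e^{-i·-1·0.1197}·d^2_{-1,1}(2.802)·e^{-i·1·4.5965}. Compute d first:
Half-angle: c=0.168982, s=0.985619. N=√(1·6·6·1)=6.000000
k∈{2,3} keeps every argument non-negative
  k=2: (−1)^0·6.0000/(2)·0.1690^2·0.9856^2 = +0.083218
  k=3: (−1)^1·6.0000/(6)·0.1690^0·0.9856^4 = -0.943706
d^2_{-1,1}(2.802) = +0.083218 -0.943706 = -0.860488
Attach z-rotation phases: D = e^{-i(-1)(0.1197)}·(-0.860488)·e^{-i(1)(4.5965)} = +0.200851-0.836718i

Re=0.2009 Im=-0.8367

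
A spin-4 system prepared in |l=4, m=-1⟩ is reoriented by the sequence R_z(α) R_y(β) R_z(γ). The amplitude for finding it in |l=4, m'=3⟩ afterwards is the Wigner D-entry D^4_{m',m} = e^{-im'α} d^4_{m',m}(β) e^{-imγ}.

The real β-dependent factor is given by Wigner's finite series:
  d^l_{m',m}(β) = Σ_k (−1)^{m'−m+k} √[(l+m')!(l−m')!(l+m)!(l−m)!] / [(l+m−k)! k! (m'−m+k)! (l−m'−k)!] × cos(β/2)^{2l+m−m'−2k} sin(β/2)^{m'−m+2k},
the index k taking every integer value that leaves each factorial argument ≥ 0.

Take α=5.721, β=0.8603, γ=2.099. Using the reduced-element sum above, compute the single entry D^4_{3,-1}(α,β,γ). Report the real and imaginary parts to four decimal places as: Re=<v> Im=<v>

Re=-0.1908 Im=-0.1432

D^4_{3,-1}(5.721,0.8603,2.099) = e^{-i·3·5.721}·d^4_{3,-1}(0.8603)·e^{-i·-1·2.099}. Compute d first:
c=cos(0.8603/2)=0.908903, s=sin(0.8603/2)=0.417007; N=√[5040·1·6·120]=1904.940944
k∈{0,1} keeps every argument non-negative
  k=0: (−1)^4·1904.9409/(144)·0.9089^4·0.4170^4 = +0.273001
  k=1: (−1)^5·1904.9409/(240)·0.9089^2·0.4170^6 = -0.034480
d^4_{3,-1}(0.8603) = +0.273001 -0.034480 = +0.238521
Phases: e^{-i·(3)·5.721}=-0.115501+0.993307i, e^{-i·(-1)·2.099}=-0.503983+0.863714i ⇒ D=-0.190750-0.143201i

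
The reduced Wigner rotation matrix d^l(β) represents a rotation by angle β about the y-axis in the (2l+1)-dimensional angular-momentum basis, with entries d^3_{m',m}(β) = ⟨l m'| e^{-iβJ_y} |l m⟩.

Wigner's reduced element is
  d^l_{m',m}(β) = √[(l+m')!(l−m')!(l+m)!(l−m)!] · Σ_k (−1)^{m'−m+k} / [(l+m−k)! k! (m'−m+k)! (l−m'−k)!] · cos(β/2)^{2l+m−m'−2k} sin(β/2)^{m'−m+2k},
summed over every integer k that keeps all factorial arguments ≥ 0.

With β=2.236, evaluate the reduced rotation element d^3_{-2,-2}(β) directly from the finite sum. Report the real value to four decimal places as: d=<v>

d^3_{-2,-2}(β=2.236) via Wigner's sum:
Half-angle: c=0.437482, s=0.899227. N=√(1·120·1·120)=120.000000
k: max(0,(-2)−(-2))=0 … min(3+(-2),3−(-2))=1
  k=0: (−1)^0·120.0000/(120)·0.4375^6·0.8992^0 = +0.007011
  k=1: (−1)^1·120.0000/(24)·0.4375^4·0.8992^2 = -0.148098
d^3_{-2,-2}(2.236) = +0.007011 -0.148098 = -0.141087

d=-0.1411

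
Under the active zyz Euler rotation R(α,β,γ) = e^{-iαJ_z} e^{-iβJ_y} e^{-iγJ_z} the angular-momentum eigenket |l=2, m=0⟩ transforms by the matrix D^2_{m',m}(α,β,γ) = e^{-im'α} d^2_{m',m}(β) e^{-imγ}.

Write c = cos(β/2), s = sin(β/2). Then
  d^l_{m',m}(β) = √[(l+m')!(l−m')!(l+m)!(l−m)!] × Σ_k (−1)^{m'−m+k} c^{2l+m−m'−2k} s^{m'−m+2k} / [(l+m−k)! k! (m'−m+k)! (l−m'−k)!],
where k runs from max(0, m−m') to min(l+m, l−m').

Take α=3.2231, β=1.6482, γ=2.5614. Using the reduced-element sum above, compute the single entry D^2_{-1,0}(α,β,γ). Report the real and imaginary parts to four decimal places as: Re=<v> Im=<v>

Re=0.0941 Im=0.0077

Split into d^2_{-1,0}(β=1.6482) × two z-phases.
c=cos(1.6482/2)=0.679218, s=sin(1.6482/2)=0.733937; N=√[1·6·2·2]=4.898979
k: max(0,(0)−(-1))=1 … min(2+(0),2−(-1))=2
  k=1: (−1)^0·4.8990/(2)·0.6792^3·0.7339^1 = +0.563328
  k=2: (−1)^1·4.8990/(2)·0.6792^1·0.7339^3 = -0.657750
d^2_{-1,0}(1.6482) = +0.563328 -0.657750 = -0.094422
Phases: e^{-i·(-1)·3.2231}=-0.996680-0.081417i, e^{-i·(0)·2.5614}=+1.000000+0.000000i ⇒ D=+0.094108+0.007688i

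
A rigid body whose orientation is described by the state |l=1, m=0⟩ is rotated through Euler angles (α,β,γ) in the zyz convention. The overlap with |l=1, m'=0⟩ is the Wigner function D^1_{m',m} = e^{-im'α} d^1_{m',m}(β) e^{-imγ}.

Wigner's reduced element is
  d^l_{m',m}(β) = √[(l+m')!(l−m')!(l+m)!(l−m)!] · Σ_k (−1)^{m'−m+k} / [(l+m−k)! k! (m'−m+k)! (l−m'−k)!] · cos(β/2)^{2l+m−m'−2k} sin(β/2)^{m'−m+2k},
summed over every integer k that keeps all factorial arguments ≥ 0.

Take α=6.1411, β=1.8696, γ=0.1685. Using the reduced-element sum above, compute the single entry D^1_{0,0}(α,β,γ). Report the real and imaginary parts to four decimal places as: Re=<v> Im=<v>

D^1_{0,0}(6.1411,1.8696,0.1685) = e^{-i·0·6.1411}·d^1_{0,0}(1.8696)·e^{-i·0·0.1685}. Compute d first:
c=cos(1.8696/2)=0.593979, s=sin(1.8696/2)=0.804480; N=√[1·1·1·1]=1.000000
Admissible k: 0..1 (factorial args all ≥0)
  k=0: (−1)^0·1.0000/(1)·0.5940^2·0.8045^0 = +0.352811
  k=1: (−1)^1·1.0000/(1)·0.5940^0·0.8045^2 = -0.647189
d^1_{0,0}(1.8696) = +0.352811 -0.647189 = -0.294377
Phases: e^{-i·(0)·6.1411}=+1.000000+0.000000i, e^{-i·(0)·0.1685}=+1.000000+0.000000i ⇒ D=-0.294377+0.000000i

Re=-0.2944 Im=0.0000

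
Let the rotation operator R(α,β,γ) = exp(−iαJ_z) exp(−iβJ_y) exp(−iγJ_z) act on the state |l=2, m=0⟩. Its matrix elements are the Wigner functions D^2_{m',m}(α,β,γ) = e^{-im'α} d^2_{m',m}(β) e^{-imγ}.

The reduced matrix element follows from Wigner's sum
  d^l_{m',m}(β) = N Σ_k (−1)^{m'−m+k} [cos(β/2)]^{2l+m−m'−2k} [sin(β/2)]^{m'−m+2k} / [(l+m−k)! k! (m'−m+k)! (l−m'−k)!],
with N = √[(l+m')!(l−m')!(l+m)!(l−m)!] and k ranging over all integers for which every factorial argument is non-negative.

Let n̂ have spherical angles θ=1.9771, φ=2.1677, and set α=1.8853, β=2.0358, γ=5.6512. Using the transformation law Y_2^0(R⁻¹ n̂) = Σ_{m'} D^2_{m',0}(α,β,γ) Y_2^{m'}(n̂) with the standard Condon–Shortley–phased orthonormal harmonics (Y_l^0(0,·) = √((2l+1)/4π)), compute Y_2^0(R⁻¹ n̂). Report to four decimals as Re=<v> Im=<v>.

Re=0.5671 Im=0.0000

Need the full column D^2_{m',0} for m'=−2..2 at α=1.8853, β=2.0358, γ=5.6512.
cos(β/2)=0.525154, sin(β/2)=0.851007
d^2_{-2,0}: single k=2 term ⇒ +0.489233;  D = -0.395600-0.287836i
d^2_{-1,0}: k∈[1..2] ⇒ +0.301904 -0.792797 = -0.490893;  D = +0.151855-0.466814i
d^2_{0,0}: k∈[0..2] ⇒ +0.076058 -0.798914 +0.524485 = -0.198371;  D = -0.198371+0.000000i
d^2_{1,0}: k∈[0..1] ⇒ -0.301904 +0.792797 = +0.490893;  D = -0.151855-0.466814i
d^2_{2,0}: single k=0 term ⇒ +0.489233;  D = -0.395600+0.287836i
Y_2^{m'}(θ=1.9771,φ=2.1677) and Σ D·Y over m':
  (-0.3956-0.2878i)·(-0.1200+0.3031i)  (+0.1519-0.4668i)·(+0.1576+0.2320i)  (-0.1984+0.0000i)·(-0.1676+0.0000i)  (-0.1519-0.4668i)·(-0.1576+0.2320i)  (-0.3956+0.2878i)·(-0.1200-0.3031i)
Y_2^0(R⁻¹ n̂) = +0.567090+0.000000i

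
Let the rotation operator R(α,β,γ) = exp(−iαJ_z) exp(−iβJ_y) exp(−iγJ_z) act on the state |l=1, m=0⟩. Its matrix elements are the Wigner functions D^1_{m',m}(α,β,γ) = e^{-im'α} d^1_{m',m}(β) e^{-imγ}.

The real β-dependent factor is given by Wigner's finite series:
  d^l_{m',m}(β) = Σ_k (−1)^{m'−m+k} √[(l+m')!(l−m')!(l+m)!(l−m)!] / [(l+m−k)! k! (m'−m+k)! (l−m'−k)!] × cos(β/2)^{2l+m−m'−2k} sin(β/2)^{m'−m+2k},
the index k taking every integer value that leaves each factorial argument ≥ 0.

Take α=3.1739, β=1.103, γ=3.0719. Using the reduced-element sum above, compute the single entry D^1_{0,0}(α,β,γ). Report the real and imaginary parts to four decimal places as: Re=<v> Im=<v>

D^1_{0,0}(3.1739,1.103,3.0719) = e^{-i·0·3.1739}·d^1_{0,0}(1.103)·e^{-i·0·3.0719}. Compute d first:
Half-angle: c=0.851740, s=0.523965. N=√(1·1·1·1)=1.000000
k: max(0,(0)−(0))=0 … min(1+(0),1−(0))=1
  k=0: (−1)^0·1.0000/(1)·0.8517^2·0.5240^0 = +0.725460
  k=1: (−1)^1·1.0000/(1)·0.8517^0·0.5240^2 = -0.274540
d^1_{0,0}(1.103) = +0.725460 -0.274540 = +0.450920
Attach z-rotation phases: D = e^{-i(0)(3.1739)}·(+0.450920)·e^{-i(0)(3.0719)} = +0.450920+0.000000i

Re=0.4509 Im=0.0000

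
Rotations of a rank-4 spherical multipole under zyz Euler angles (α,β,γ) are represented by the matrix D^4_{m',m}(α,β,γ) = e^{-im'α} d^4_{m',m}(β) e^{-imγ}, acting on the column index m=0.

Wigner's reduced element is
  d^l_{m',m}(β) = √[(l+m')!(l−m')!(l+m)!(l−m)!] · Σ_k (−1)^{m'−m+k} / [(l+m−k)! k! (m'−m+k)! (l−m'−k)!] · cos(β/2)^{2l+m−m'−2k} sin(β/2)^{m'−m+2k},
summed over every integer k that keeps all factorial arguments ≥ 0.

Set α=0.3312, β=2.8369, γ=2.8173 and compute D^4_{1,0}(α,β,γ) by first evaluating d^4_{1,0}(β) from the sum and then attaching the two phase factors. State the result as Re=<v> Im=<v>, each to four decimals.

Re=0.5098 Im=-0.1753

Split into d^4_{1,0}(β=2.8369) × two z-phases.
Half-angle: c=0.151758, s=0.988418. N=√(120·6·24·24)=643.987578
The bounds max(0,m−m')=0 and min(l+m,l−m')=3 give 4 terms
  k=0: (−1)^1·643.9876/(144)·0.1518^7·0.9884^1 = -0.000008
  k=1: (−1)^2·643.9876/(24)·0.1518^5·0.9884^3 = +0.002086
  k=2: (−1)^3·643.9876/(24)·0.1518^3·0.9884^5 = -0.088475
  k=3: (−1)^4·643.9876/(144)·0.1518^1·0.9884^7 = +0.625532
d^4_{1,0}(2.8369) = -0.000008 +0.002086 -0.088475 +0.625532 = +0.539134
D = (+0.945653-0.325178i)·(+0.539134)·(+1.000000+0.000000i) = +0.509834-0.175315i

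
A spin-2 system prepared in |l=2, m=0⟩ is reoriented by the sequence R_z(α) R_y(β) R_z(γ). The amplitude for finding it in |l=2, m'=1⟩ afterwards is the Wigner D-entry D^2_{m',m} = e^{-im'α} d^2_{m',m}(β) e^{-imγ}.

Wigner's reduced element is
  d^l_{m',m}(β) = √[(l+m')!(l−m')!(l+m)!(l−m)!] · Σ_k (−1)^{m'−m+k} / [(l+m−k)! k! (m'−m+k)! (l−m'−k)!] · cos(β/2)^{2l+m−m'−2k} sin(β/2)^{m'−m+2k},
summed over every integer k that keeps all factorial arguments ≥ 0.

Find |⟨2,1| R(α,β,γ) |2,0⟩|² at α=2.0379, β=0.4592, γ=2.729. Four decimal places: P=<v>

P=0.2368

D^2_{1,0}(2.0379,0.4592,2.729) = e^{-i·1·2.0379}·d^2_{1,0}(0.4592)·e^{-i·0·2.729}. Compute d first:
c=cos(0.4592/2)=0.973758, s=sin(0.4592/2)=0.227588; N=√[6·1·2·2]=4.898979
k∈{0,1} keeps every argument non-negative
  k=0: (−1)^1·4.8990/(2)·0.9738^3·0.2276^1 = -0.514728
  k=1: (−1)^2·4.8990/(2)·0.9738^1·0.2276^3 = +0.028117
d^2_{1,0}(0.4592) = -0.514728 +0.028117 = -0.486610
|D^2_{1,0}|² = |d^2_{1,0}(β)|² = (-0.486610)² = 0.236790 (the z-rotation phases have unit modulus)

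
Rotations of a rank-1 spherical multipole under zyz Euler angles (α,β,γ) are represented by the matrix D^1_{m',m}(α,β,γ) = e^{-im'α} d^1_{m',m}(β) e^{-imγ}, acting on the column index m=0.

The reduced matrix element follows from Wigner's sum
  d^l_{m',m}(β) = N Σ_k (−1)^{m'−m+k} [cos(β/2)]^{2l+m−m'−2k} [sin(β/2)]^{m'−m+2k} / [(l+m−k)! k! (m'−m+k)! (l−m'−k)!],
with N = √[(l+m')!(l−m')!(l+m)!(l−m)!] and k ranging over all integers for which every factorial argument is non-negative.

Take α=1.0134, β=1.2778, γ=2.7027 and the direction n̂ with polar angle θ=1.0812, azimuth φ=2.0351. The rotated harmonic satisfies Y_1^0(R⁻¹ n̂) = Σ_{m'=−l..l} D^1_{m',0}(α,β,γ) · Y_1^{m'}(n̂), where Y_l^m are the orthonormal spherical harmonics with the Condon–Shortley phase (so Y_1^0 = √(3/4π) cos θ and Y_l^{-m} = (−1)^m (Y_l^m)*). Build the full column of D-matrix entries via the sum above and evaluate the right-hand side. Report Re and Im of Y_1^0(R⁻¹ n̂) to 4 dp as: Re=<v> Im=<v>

Need the full column D^1_{m',0} for m'=−1..1 at α=1.0134, β=1.2778, γ=2.7027.
cos(β/2)=0.802752, sin(β/2)=0.596313
d^1_{-1,0}: single k=1 term ⇒ +0.676972;  D = +0.358104+0.574502i
d^1_{0,0}: k∈[0..1] ⇒ +0.644411 -0.355589 = +0.288822;  D = +0.288822+0.000000i
d^1_{1,0}: single k=0 term ⇒ -0.676972;  D = -0.358104+0.574502i
Y_1^{m'}(θ=1.0812,φ=2.0351) and Σ D·Y over m':
  (+0.3581+0.5745i)·(-0.1365-0.2726i)  (+0.2888+0.0000i)·(+0.2298+0.0000i)  (-0.3581+0.5745i)·(+0.1365-0.2726i)
Y_1^0(R⁻¹ n̂) = +0.281825+0.000000i

Re=0.2818 Im=0.0000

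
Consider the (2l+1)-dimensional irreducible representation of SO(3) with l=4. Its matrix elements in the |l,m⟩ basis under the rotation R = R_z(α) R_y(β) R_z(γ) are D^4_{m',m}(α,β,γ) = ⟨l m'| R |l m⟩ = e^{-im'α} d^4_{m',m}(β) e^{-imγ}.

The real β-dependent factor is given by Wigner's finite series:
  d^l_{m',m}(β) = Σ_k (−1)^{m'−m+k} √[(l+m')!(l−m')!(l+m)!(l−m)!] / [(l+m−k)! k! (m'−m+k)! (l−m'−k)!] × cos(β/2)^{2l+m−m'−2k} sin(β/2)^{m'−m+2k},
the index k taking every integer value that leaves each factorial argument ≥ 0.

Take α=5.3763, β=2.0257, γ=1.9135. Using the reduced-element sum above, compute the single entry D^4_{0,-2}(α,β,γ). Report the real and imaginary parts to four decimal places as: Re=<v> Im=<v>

Re=-0.0868 Im=-0.0709

First d^4_{0,-2}(β=2.0257), then the phase factors e^{-i(0)α} and e^{-i(-2)γ}:
With c≡cos(β/2)=0.529445 and s≡sin(β/2)=0.848344, N=[24·24·2·720]^{1/2}=910.735966
Admissible k: 0..2 (factorial args all ≥0)
  k=0: (−1)^2·910.7360/(96)·0.5294^6·0.8483^2 = +0.150380
  k=1: (−1)^3·910.7360/(36)·0.5294^4·0.8483^4 = -1.029585
  k=2: (−1)^4·910.7360/(96)·0.5294^2·0.8483^6 = +0.991279
d^4_{0,-2}(2.0257) = +0.150380 -1.029585 +0.991279 = +0.112074
Attach z-rotation phases: D = e^{-i(0)(5.3763)}·(+0.112074)·e^{-i(-2)(1.9135)} = -0.086763-0.070942i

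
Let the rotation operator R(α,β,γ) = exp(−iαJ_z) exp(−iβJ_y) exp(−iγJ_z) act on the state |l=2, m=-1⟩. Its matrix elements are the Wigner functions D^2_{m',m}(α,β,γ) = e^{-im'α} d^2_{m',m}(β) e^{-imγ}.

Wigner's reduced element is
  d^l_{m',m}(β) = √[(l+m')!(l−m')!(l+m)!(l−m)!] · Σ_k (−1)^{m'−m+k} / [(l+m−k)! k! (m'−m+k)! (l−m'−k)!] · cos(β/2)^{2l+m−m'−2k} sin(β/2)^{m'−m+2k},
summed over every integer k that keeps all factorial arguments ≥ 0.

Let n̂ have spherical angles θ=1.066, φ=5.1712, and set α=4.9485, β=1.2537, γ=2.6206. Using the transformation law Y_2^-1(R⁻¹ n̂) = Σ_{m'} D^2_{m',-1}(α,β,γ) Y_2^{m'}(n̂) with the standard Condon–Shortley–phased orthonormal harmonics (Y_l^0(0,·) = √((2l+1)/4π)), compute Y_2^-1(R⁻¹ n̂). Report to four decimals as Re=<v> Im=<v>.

Re=0.1961 Im=0.0531

Need the full column D^2_{m',-1} for m'=−2..2 at α=4.9485, β=1.2537, γ=2.6206.
cos(β/2)=0.809879, sin(β/2)=0.586597
d^2_{-2,-1}: single k=1 term ⇒ +0.623204;  D = +0.622463-0.030382i
d^2_{-1,-1}: k∈[0..1] ⇒ +0.430211 -0.677081 = -0.246871;  D = -0.069381-0.236921i
d^2_{0,-1}: k∈[0..1] ⇒ -0.763266 +0.400419 = -0.362847;  D = +0.314707-0.180604i
d^2_{1,-1}: k∈[0..1] ⇒ +0.677081 -0.118402 = +0.558680;  D = -0.383712-0.406064i
d^2_{2,-1}: single k=0 term ⇒ -0.326941;  D = -0.178509+0.273906i
Y_2^{m'}(θ=1.066,φ=5.1712) and Σ D·Y over m':
  (+0.6225-0.0304i)·(-0.1798+0.2350i)  (-0.0694-0.2369i)·(+0.1448+0.2932i)  (+0.3147-0.1806i)·(-0.0941+0.0000i)  (-0.3837-0.4061i)·(-0.1448+0.2932i)  (-0.1785+0.2739i)·(-0.1798-0.2350i)
Y_2^-1(R⁻¹ n̂) = +0.196115+0.053084i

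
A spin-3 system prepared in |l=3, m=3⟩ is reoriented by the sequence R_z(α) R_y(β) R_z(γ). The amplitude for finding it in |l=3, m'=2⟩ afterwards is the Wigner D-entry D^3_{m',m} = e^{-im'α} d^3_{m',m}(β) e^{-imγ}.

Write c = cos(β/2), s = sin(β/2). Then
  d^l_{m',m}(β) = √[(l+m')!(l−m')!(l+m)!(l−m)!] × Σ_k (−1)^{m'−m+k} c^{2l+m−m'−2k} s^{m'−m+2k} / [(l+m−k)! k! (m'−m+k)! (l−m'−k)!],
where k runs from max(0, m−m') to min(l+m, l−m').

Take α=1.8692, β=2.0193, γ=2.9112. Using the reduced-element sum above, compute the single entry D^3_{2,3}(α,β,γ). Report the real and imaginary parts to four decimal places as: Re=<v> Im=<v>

Re=0.0881 Im=0.0083

Split into d^3_{2,3}(β=2.0193) × two z-phases.
Half-angle: c=0.532157, s=0.846646. N=√(120·1·720·1)=293.938769
k∈{1} keeps every argument non-negative
  k=1: (−1)^0·293.9388/(120)·0.5322^5·0.8466^1 = +0.088507
d^3_{2,3}(2.0193) = +0.088507
Phases: e^{-i·(2)·1.8692}=-0.827134+0.562005i, e^{-i·(3)·2.9112}=-0.770496-0.637445i ⇒ D=+0.088113+0.008340i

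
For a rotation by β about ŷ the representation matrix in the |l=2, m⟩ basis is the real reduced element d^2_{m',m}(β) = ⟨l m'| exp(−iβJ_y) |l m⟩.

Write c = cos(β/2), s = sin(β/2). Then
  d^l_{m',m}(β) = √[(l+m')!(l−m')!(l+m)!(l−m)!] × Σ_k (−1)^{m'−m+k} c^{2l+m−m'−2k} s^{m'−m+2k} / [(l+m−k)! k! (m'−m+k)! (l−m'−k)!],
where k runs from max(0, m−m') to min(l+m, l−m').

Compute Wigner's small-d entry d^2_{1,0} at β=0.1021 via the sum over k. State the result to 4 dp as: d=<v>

d^2_{1,0}(β=0.1021) via Wigner's sum:
Half-angle: c=0.998697, s=0.051028. N=√(6·1·2·2)=4.898979
k: max(0,(0)−(1))=0 … min(2+(0),2−(1))=1
  k=0: (−1)^1·4.8990/(2)·0.9987^3·0.0510^1 = -0.124504
  k=1: (−1)^2·4.8990/(2)·0.9987^1·0.0510^3 = +0.000325
d^2_{1,0}(0.1021) = -0.124504 +0.000325 = -0.124179

d=-0.1242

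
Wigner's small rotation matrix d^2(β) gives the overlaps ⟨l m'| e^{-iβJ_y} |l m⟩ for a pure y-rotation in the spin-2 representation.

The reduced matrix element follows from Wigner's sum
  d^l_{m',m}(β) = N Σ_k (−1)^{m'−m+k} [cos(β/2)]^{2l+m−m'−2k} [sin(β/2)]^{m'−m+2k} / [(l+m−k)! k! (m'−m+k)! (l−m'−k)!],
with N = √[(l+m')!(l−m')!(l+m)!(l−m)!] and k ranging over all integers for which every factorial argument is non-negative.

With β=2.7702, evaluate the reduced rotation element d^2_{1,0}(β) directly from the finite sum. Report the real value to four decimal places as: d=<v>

d=0.4142

d^2_{1,0}(β=2.7702) via Wigner's sum:
Half-angle: c=0.184631, s=0.982808. N=√(6·1·2·2)=4.898979
Admissible k: 0..1 (factorial args all ≥0)
  k=0: (−1)^1·4.8990/(2)·0.1846^3·0.9828^1 = -0.015152
  k=1: (−1)^2·4.8990/(2)·0.1846^1·0.9828^3 = +0.429325
d^2_{1,0}(2.7702) = -0.015152 +0.429325 = +0.414173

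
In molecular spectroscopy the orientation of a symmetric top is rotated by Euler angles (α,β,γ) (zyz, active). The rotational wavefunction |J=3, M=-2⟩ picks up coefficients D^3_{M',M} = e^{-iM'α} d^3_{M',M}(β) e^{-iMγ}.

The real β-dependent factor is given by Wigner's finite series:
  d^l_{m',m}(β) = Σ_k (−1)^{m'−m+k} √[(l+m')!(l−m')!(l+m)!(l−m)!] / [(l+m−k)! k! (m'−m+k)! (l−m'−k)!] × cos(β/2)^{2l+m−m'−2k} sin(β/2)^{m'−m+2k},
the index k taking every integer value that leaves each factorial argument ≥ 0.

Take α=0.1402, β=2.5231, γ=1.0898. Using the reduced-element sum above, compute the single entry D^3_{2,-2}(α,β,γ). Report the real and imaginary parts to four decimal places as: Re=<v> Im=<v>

Re=0.1180 Im=-0.3462

D^3_{2,-2}(0.1402,2.5231,1.0898) = e^{-i·2·0.1402}·d^3_{2,-2}(2.5231)·e^{-i·-2·1.0898}. Compute d first:
Half-angle: c=0.304341, s=0.952563. N=√(120·1·1·120)=120.000000
k: max(0,(-2)−(2))=0 … min(3+(-2),3−(2))=1
  k=0: (−1)^4·120.0000/(24)·0.3043^2·0.9526^4 = +0.381299
  k=1: (−1)^5·120.0000/(120)·0.3043^0·0.9526^6 = -0.747073
d^3_{2,-2}(2.5231) = +0.381299 -0.747073 = -0.365774
Attach z-rotation phases: D = e^{-i(2)(0.1402)}·(-0.365774)·e^{-i(-2)(1.0898)} = +0.117974-0.346226i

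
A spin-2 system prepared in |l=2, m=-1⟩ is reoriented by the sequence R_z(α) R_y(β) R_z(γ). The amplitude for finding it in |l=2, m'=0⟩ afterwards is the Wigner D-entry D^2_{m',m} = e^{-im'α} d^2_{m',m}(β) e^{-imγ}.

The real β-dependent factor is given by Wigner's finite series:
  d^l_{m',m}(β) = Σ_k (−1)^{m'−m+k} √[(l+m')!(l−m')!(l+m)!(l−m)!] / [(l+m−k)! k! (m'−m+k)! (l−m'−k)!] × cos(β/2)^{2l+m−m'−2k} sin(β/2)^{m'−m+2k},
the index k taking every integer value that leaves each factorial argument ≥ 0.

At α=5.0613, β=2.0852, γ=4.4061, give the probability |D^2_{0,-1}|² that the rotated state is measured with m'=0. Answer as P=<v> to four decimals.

First d^2_{0,-1}(β=2.0852), then the phase factors e^{-i(0)α} and e^{-i(-1)γ}:
With c≡cos(β/2)=0.503976 and s≡sin(β/2)=0.863717, N=[2·2·1·6]^{1/2}=4.898979
Admissible k: 0..1 (factorial args all ≥0)
  k=0: (−1)^1·4.8990/(2)·0.5040^3·0.8637^1 = -0.270818
  k=1: (−1)^2·4.8990/(2)·0.5040^1·0.8637^3 = +0.795428
d^2_{0,-1}(2.0852) = -0.270818 +0.795428 = +0.524610
|D^2_{0,-1}|² = |d^2_{0,-1}(β)|² = (+0.524610)² = 0.275216 (the z-rotation phases have unit modulus)

P=0.2752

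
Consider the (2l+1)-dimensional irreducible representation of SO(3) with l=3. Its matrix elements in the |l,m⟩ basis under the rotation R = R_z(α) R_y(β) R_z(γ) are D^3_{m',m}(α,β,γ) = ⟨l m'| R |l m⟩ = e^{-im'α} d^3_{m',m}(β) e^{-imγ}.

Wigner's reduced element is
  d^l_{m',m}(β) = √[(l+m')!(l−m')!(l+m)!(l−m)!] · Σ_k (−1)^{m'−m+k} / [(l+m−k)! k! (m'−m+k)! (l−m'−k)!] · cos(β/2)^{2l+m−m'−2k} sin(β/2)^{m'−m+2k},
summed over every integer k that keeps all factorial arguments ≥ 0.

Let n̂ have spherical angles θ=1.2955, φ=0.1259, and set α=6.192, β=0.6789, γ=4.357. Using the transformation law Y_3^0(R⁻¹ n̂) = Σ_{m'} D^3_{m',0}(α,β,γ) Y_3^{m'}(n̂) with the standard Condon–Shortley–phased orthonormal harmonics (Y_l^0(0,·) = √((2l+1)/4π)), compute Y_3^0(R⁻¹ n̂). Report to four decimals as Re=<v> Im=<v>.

Re=0.0638 Im=0.0000

Need the full column D^3_{m',0} for m'=−3..3 at α=6.192, β=0.6789, γ=4.357.
cos(β/2)=0.942938, sin(β/2)=0.332969
d^3_{-3,0}: single k=3 term ⇒ +0.138412;  D = +0.133265-0.037393i
d^3_{-2,0}: k∈[2..3] ⇒ +0.480064 -0.059860 = +0.420204;  D = +0.413235-0.076209i
d^3_{-1,0}: k∈[1..3] ⇒ +0.859824 -0.321641 +0.013369 = +0.551552;  D = +0.549260-0.050224i
d^3_{0,0}: k∈[0..3] ⇒ +0.702908 -0.788826 +0.098361 -0.001363 = +0.011080;  D = +0.011080+0.000000i
d^3_{1,0}: k∈[0..2] ⇒ -0.859824 +0.321641 -0.013369 = -0.551552;  D = -0.549260-0.050224i
d^3_{2,0}: k∈[0..1] ⇒ +0.480064 -0.059860 = +0.420204;  D = +0.413235+0.076209i
d^3_{3,0}: single k=0 term ⇒ -0.138412;  D = -0.133265-0.037393i
Y_3^{m'}(θ=1.2955,φ=0.1259) and Σ D·Y over m':
  (+0.1333-0.0374i)·(+0.3456-0.1371i)  (+0.4132-0.0762i)·(+0.2492-0.0641i)  (+0.5493-0.0502i)·(-0.1946+0.0246i)  (+0.0111+0.0000i)·(-0.2668+0.0000i)  (-0.5493-0.0502i)·(+0.1946+0.0246i)  (+0.4132+0.0762i)·(+0.2492+0.0641i)  (-0.1333-0.0374i)·(-0.3456-0.1371i)
Y_3^0(R⁻¹ n̂) = +0.063824+0.000000i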